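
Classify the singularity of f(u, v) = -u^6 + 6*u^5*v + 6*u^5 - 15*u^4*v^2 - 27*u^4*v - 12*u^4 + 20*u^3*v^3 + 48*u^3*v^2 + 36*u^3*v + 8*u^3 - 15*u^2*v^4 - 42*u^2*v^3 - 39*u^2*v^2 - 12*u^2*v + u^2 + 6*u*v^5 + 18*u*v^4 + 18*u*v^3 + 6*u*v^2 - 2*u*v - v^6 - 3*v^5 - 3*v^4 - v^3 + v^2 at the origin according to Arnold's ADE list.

The Hessian of f at 0 has rank 1. Corank 1: A-series; mu = 2 gives A_2.

A_{2}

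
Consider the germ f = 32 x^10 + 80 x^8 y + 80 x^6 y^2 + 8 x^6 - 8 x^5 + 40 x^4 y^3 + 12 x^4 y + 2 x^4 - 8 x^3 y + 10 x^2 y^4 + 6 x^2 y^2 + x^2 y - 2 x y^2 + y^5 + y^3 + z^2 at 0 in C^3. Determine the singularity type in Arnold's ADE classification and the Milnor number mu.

The Hessian of f at 0 has rank 1. Corank 2; j^3 = y*(x - y)^2 has shape L^2 M (L != M), so D-series; mu = 6 gives D_6.

Type D_{6}, Milnor number mu = 6.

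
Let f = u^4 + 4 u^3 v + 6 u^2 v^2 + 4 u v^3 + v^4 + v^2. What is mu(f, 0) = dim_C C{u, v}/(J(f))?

3

The Hessian of f at 0 is [[0, 0], [0, 2]] with rank 1, so corank 1. A Groebner basis of the Jacobian ideal J(f) in C{u,v} is {u^3, v}; counting standard monomials gives mu = 3. Corank 1: A-series; mu = 3 gives A_3.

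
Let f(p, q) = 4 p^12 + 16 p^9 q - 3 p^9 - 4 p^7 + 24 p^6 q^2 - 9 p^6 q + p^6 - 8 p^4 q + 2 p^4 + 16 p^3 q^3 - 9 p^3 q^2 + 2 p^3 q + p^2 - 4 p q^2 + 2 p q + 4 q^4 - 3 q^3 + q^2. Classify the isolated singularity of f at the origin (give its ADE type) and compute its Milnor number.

Type A_2, Milnor number mu = 2.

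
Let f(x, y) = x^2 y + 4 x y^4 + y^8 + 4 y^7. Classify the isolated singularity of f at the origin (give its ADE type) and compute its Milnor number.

The Hessian of f at 0 is [[0, 0], [0, 0]] with rank 0, so corank 2. A Groebner basis of the Jacobian ideal J(f) in C{x,y} is {x^2*y^2, x^2*y + x^2/2 + x*y^3, x*y/2 + y^4, x^3}; counting standard monomials gives mu = 9. Corank 2; j^3 = x^2*y has shape L^2 M (L != M), so D-series; mu = 9 gives D_9.

Type D_{9}, Milnor number mu = 9.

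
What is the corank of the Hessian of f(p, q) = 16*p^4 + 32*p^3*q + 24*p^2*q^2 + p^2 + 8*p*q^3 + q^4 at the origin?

1

Hessian at 0 has rank 1.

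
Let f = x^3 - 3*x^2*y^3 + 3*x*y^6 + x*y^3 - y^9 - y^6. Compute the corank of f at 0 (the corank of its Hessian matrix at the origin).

2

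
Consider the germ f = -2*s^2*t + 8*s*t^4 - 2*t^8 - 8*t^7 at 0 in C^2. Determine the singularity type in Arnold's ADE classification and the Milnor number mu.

The Hessian of f at 0 is [[0, 0], [0, 0]] with rank 0, so corank 2. A Groebner basis of the Jacobian ideal J(f) in C{s,t} is {s^2*t^2, -s^2*t - s^2/2 + s*t^3, -s*t/2 + t^4, s^3}; counting standard monomials gives mu = 9. Corank 2; j^3 = -2*s^2*t has shape L^2 M (L != M), so D-series; mu = 9 gives D_9.

Type D9, Milnor number mu = 9.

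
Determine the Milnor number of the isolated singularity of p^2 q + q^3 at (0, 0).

The Hessian of f at 0 is [[0, 0], [0, 0]] with rank 0, so corank 2. A Groebner basis of the Jacobian ideal J(f) in C{p,q} is {q^3, p^2 + 3*q^2, p*q}; counting standard monomials gives mu = 4. Corank 2; j^3 = q*(p^2 + q^2) splits into three distinct lines over C (the quadratic factor has nonzero discriminant), so D_4.

4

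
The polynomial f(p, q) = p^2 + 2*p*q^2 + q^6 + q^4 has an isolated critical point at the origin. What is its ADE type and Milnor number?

Type A_5, Milnor number mu = 5.

The Hessian of f at 0 has rank 1. Corank 1: A-series; mu = 5 gives A_5.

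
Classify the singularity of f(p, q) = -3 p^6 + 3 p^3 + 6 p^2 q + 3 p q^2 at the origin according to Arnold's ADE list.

D7

The Hessian of f at 0 is [[0, 0], [0, 0]] with rank 0, so corank 2. A Groebner basis of the Jacobian ideal J(f) in C{p,q} is {p*q/6 + q^5 + q^2/6, p*q^2 + q^3, p^2 + p*q}; counting standard monomials gives mu = 7. Corank 2; j^3 = 3*p*(p + q)^2 has shape L^2 M (L != M), so D-series; mu = 7 gives D_7.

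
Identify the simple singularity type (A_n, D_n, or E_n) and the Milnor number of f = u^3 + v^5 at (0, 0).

The Hessian of f at 0 is [[0, 0], [0, 0]] with rank 0, so corank 2. A Groebner basis of the Jacobian ideal J(f) in C{u,v} is {v^4, u^2}; counting standard monomials gives mu = 8. Corank 2; j^3 = u^3 is a perfect cube, so E-series; the 5-jet and mu = 8 give E_8.

Type E_8, Milnor number mu = 8.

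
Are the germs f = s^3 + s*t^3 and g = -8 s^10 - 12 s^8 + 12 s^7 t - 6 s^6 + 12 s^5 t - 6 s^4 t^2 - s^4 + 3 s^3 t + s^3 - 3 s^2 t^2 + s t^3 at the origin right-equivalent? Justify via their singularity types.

Yes.

The Hessian of f at 0 is [[0, 0], [0, 0]] with rank 0, so corank 2. A Groebner basis of the Jacobian ideal J(f) in C{s,t} is {s^3, s*t^2, 3*s^2 + t^3}; counting standard monomials gives mu = 7. Corank 2; j^3 = s^3 is a perfect cube, so E-series; the 4-jet and mu = 7 give E_7. The Hessian of g at 0 is [[0, 0], [0, 0]] with rank 0, so corank 2. A Groebner basis of the Jacobian ideal J(g) in C{s,t} is {3*s^2 + t^4 + t^3, s^3, s^2*t - s^2 - t^3/3, -2*s^2 + s*t^2 - 2*t^3/3}; counting standard monomials gives mu = 7. Corank 2; j^3 = s^3 is a perfect cube, so E-series; the 4-jet and mu = 7 give E_7. Both have type E_7, hence right-equivalent.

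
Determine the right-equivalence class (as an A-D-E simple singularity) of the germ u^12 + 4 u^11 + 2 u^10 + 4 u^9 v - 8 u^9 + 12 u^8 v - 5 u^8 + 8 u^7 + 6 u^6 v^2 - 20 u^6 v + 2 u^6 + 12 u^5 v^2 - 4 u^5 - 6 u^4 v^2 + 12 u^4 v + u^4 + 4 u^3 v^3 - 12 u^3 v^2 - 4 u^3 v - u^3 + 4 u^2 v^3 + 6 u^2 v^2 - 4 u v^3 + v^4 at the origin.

E_6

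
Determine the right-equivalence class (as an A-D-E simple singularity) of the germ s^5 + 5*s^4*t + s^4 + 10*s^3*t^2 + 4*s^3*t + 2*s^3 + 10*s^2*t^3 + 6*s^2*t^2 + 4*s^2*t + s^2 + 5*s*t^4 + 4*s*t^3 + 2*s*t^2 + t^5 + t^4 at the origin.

A_{4}

The Hessian of f at 0 is [[2, 0], [0, 0]] with rank 1, so corank 1. A Groebner basis of the Jacobian ideal J(f) in C{s,t} is {-s/2 + t^3 - t^2/2, s^2, s*t + s/2 + t^2/2}; counting standard monomials gives mu = 4. Corank 1: A-series; mu = 4 gives A_4.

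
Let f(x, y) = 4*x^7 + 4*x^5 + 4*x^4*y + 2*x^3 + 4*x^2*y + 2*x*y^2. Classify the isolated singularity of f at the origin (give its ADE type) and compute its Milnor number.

The Hessian of f at 0 has rank 0. Corank 2; j^3 = 2*x*(x + y)^2 has shape L^2 M (L != M), so D-series; mu = 8 gives D_8.

Type D_{8}, Milnor number mu = 8.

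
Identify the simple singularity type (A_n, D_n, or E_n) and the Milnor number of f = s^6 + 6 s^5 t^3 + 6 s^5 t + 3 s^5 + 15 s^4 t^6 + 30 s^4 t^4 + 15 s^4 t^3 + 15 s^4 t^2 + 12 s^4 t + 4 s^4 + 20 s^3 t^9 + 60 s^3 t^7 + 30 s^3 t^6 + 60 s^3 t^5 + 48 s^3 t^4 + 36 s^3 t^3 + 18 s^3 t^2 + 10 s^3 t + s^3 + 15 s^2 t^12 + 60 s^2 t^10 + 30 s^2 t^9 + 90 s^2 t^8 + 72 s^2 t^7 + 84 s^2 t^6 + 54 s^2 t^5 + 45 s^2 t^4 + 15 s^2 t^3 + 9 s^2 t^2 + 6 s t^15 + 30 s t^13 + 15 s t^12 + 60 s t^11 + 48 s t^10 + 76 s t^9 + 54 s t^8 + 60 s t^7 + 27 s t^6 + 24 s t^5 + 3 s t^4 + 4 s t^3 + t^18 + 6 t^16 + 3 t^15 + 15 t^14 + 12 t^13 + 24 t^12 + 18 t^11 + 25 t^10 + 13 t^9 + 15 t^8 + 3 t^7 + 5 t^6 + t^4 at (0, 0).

Type E_{6}, Milnor number mu = 6.

The Hessian of f at 0 has rank 0. Corank 2; j^3 = s^3 is a perfect cube, so E-series; the 4-jet and mu = 6 give E_6.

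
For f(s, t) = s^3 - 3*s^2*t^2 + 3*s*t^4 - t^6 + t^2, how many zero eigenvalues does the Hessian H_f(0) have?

The Hessian at 0 is [[0, 0], [0, 2]] of rank 1; hence corank 1.

1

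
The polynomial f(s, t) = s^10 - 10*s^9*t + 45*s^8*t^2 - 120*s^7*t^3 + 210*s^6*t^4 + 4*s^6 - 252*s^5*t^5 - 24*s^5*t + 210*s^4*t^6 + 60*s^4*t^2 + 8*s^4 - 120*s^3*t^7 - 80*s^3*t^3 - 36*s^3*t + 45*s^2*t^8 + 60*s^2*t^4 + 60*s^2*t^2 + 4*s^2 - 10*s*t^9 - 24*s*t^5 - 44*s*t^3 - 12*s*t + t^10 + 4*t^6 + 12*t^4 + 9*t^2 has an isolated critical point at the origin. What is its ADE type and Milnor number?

The Hessian of f at 0 has rank 1. Corank 1: A-series; mu = 9 gives A_9.

Type A_{9}, Milnor number mu = 9.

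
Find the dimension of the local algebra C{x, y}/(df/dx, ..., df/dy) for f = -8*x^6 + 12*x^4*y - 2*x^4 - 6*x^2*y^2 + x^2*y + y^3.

4

The Hessian of f at 0 has rank 0. Corank 2; j^3 = y*(x^2 + y^2) splits into three distinct lines over C (the quadratic factor has nonzero discriminant), so D_4.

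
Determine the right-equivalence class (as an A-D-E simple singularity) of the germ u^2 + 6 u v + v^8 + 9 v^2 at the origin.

A_7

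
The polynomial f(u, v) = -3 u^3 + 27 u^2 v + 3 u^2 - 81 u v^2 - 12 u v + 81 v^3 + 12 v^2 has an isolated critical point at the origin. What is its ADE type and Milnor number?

Type A2, Milnor number mu = 2.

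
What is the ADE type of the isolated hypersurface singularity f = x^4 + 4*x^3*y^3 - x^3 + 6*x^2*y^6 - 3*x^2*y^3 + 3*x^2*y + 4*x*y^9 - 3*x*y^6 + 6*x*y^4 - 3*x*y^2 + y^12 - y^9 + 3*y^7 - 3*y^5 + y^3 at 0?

E_6

The Hessian of f at 0 has rank 0. Corank 2; j^3 = -(x - y)^3 is a perfect cube, so E-series; the 4-jet and mu = 6 give E_6.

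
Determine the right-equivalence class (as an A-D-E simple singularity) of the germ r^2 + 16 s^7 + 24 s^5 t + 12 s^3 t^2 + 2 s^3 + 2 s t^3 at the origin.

E_{7}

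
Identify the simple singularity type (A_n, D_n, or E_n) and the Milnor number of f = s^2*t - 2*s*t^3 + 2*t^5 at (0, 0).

Type D6, Milnor number mu = 6.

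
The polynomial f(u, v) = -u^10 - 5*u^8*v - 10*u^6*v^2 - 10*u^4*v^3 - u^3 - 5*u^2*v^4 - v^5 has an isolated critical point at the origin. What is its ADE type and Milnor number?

Type E_{8}, Milnor number mu = 8.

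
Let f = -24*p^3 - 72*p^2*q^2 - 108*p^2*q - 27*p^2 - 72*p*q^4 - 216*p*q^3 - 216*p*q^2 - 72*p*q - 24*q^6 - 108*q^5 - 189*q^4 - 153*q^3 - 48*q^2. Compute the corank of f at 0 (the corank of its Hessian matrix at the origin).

1

The Hessian at 0 is [[-54, -72], [-72, -96]] of rank 1; hence corank 1.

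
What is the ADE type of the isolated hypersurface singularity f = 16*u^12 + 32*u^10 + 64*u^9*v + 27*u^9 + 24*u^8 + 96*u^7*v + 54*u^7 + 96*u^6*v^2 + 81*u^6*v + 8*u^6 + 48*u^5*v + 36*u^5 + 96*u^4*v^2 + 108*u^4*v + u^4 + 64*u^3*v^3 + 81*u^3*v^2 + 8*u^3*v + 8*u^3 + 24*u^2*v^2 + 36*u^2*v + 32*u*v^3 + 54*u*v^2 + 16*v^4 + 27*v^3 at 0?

E_6

The Hessian of f at 0 is [[0, 0], [0, 0]] with rank 0, so corank 2. A Groebner basis of the Jacobian ideal J(f) in C{u,v} is {v^4, u*v^2 + 5*v^3/3, u^2 + 3*u*v + 9*v^2/4}; counting standard monomials gives mu = 6. Corank 2; j^3 = (2*u + 3*v)^3 is a perfect cube, so E-series; the 4-jet and mu = 6 give E_6.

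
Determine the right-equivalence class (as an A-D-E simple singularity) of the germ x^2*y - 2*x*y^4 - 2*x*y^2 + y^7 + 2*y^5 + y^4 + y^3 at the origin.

The Hessian of f at 0 has rank 0. Corank 2; j^3 = y*(x - y)^2 has shape L^2 M (L != M), so D-series; mu = 5 gives D_5.

D_5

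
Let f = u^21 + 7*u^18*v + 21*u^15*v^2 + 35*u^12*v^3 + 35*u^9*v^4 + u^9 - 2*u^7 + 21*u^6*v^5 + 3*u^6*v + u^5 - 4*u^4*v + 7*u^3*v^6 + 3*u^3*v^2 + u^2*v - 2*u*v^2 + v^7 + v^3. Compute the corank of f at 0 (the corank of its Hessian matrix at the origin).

Hessian at 0 has rank 0.

2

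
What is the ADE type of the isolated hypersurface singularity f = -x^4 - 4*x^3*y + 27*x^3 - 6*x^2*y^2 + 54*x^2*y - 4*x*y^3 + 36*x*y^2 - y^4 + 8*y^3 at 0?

E_{6}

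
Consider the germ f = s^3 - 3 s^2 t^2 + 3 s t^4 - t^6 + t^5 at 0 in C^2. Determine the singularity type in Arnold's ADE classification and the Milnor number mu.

Type E_8, Milnor number mu = 8.

The Hessian of f at 0 has rank 0. Corank 2; j^3 = s^3 is a perfect cube, so E-series; the 5-jet and mu = 8 give E_8.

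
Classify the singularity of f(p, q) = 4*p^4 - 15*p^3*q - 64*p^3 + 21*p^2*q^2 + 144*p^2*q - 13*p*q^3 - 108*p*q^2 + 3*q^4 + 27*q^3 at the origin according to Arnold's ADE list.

The Hessian of f at 0 has rank 0. Corank 2; j^3 = -(4*p - 3*q)^3 is a perfect cube, so E-series; the 4-jet and mu = 7 give E_7.

E7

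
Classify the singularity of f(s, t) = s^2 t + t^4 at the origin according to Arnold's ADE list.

D_{5}

The Hessian of f at 0 is [[0, 0], [0, 0]] with rank 0, so corank 2. A Groebner basis of the Jacobian ideal J(f) in C{s,t} is {s^3, s^2/4 + t^3, s*t}; counting standard monomials gives mu = 5. Corank 2; j^3 = s^2*t has shape L^2 M (L != M), so D-series; mu = 5 gives D_5.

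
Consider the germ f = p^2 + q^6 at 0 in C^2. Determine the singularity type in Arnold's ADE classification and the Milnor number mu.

Type A_5, Milnor number mu = 5.

The Hessian of f at 0 has rank 1. Corank 1: A-series; mu = 5 gives A_5.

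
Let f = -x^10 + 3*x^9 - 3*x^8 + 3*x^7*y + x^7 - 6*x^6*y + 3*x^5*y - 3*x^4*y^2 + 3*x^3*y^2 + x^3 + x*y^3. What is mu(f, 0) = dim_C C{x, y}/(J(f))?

The Hessian of f at 0 is [[0, 0], [0, 0]] with rank 0, so corank 2. A Groebner basis of the Jacobian ideal J(f) in C{x,y} is {x^3, x*y^2, 3*x^2 + y^3}; counting standard monomials gives mu = 7. Corank 2; j^3 = x^3 is a perfect cube, so E-series; the 4-jet and mu = 7 give E_7.

7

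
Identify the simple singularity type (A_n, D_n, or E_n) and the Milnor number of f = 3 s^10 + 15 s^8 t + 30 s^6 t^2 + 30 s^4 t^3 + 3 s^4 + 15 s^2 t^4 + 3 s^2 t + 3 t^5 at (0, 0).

Type D6, Milnor number mu = 6.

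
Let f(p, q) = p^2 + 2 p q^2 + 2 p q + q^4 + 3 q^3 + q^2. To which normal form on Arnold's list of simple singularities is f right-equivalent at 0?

A_{2}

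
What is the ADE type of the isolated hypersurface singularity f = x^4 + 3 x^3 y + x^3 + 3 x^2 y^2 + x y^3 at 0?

The Hessian of f at 0 has rank 0. Corank 2; j^3 = x^3 is a perfect cube, so E-series; the 4-jet and mu = 7 give E_7.

E7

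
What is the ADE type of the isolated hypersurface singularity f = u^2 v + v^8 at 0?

D9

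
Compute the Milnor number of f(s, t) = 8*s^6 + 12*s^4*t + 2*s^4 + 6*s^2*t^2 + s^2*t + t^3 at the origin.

4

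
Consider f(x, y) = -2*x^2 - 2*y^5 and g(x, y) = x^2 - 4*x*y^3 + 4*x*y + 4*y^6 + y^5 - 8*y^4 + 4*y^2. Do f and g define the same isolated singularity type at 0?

The Hessian of f at 0 is [[-4, 0], [0, 0]] with rank 1, so corank 1. A Groebner basis of the Jacobian ideal J(f) in C{x,y} is {y^4, x}; counting standard monomials gives mu = 4. Corank 1: A-series; mu = 4 gives A_4. The Hessian of g at 0 is [[2, 4], [4, 8]] with rank 1, so corank 1. A Groebner basis of the Jacobian ideal J(g) in C{x,y} is {-x/2 + y^3 - y, x^2 - 4*y^2, x*y + 2*y^2}; counting standard monomials gives mu = 4. Corank 1: A-series; mu = 4 gives A_4. Both have type A_4, hence right-equivalent.

Yes.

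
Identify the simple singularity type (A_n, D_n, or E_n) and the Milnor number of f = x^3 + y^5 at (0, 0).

Type E_{8}, Milnor number mu = 8.

The Hessian of f at 0 is [[0, 0], [0, 0]] with rank 0, so corank 2. A Groebner basis of the Jacobian ideal J(f) in C{x,y} is {y^4, x^2}; counting standard monomials gives mu = 8. Corank 2; j^3 = x^3 is a perfect cube, so E-series; the 5-jet and mu = 8 give E_8.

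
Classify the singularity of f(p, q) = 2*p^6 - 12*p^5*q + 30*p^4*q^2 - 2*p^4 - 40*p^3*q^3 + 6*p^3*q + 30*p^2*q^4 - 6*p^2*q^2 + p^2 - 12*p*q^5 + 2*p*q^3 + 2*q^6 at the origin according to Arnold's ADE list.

A_5

The Hessian of f at 0 has rank 1. Corank 1: A-series; mu = 5 gives A_5.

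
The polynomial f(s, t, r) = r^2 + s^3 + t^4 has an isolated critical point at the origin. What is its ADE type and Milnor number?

Type E_{6}, Milnor number mu = 6.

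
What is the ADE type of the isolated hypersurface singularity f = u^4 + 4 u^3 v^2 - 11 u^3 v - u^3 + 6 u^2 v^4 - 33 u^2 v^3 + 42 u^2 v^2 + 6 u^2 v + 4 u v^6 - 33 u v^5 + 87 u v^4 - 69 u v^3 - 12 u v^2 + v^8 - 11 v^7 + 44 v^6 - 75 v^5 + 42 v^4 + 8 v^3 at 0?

The Hessian of f at 0 has rank 0. Corank 2; j^3 = -(u - 2*v)^3 is a perfect cube, so E-series; the 4-jet and mu = 7 give E_7.

E7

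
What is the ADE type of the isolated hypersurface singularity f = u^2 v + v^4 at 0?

D_5

The Hessian of f at 0 is [[0, 0], [0, 0]] with rank 0, so corank 2. A Groebner basis of the Jacobian ideal J(f) in C{u,v} is {u^3, u^2/4 + v^3, u*v}; counting standard monomials gives mu = 5. Corank 2; j^3 = u^2*v has shape L^2 M (L != M), so D-series; mu = 5 gives D_5.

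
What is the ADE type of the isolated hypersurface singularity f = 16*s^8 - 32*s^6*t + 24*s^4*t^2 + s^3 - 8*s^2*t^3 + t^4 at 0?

E_{6}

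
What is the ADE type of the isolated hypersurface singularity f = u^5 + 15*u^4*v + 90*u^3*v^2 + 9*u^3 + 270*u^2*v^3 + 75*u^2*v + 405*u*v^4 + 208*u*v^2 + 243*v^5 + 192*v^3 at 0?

D_6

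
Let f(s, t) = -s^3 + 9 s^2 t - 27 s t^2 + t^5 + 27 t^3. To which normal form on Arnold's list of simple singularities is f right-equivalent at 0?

The Hessian of f at 0 has rank 0. Corank 2; j^3 = -(s - 3*t)^3 is a perfect cube, so E-series; the 5-jet and mu = 8 give E_8.

E_{8}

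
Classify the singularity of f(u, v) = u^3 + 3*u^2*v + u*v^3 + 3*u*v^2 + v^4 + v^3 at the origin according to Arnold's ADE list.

The Hessian of f at 0 is [[0, 0], [0, 0]] with rank 0, so corank 2. A Groebner basis of the Jacobian ideal J(f) in C{u,v} is {u^3 + 3*u^2*v + 6*u^2 + 12*u*v + 6*v^2, -3*u^2 + u*v^2 - 6*u*v - 3*v^2, 3*u^2 + 6*u*v + v^3 + 3*v^2}; counting standard monomials gives mu = 7. Corank 2; j^3 = (u + v)^3 is a perfect cube, so E-series; the 4-jet and mu = 7 give E_7.

E_{7}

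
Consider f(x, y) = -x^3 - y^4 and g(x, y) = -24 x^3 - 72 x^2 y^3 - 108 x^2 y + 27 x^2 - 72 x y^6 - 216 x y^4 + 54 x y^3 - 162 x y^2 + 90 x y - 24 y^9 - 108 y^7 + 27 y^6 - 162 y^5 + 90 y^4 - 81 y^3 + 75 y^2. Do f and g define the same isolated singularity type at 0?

The Hessian of f at 0 has rank 0. Corank 2; j^3 = -x^3 is a perfect cube, so E-series; the 4-jet and mu = 6 give E_6. The Hessian of g at 0 has rank 1. Corank 1: A-series; mu = 2 gives A_2. f is E_6 but g is A_2, hence not right-equivalent.

No.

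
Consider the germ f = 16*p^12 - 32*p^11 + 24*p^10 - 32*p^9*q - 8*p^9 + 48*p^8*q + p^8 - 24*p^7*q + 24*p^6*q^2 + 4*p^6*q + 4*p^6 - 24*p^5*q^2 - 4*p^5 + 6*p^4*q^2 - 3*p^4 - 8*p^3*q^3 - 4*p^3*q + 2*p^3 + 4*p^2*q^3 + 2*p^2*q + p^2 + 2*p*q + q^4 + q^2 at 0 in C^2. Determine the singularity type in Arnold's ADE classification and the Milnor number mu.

The Hessian of f at 0 has rank 1. Corank 1: A-series; mu = 3 gives A_3.

Type A_{3}, Milnor number mu = 3.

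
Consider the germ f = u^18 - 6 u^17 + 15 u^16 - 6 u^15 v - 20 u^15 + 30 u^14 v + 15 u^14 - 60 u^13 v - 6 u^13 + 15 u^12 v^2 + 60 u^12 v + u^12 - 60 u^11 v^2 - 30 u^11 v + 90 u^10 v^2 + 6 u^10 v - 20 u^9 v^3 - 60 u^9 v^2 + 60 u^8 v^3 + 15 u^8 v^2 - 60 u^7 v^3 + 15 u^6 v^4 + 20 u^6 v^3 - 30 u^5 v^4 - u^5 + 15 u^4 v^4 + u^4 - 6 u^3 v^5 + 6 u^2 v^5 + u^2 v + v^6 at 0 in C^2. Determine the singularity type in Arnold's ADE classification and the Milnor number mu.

Type D7, Milnor number mu = 7.

The Hessian of f at 0 has rank 0. Corank 2; j^3 = u^2*v has shape L^2 M (L != M), so D-series; mu = 7 gives D_7.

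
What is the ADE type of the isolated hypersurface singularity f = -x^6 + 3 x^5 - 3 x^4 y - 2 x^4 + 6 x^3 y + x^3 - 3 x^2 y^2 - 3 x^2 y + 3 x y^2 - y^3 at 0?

E6

The Hessian of f at 0 is [[0, 0], [0, 0]] with rank 0, so corank 2. A Groebner basis of the Jacobian ideal J(f) in C{x,y} is {x^3, x^2*y + x^2/2 - x*y + y^2/2, x^2 + x*y^2 - 2*x*y + y^2, 3*x^2/2 - 3*x*y + y^3 + 3*y^2/2}; counting standard monomials gives mu = 6. Corank 2; j^3 = (x - y)^3 is a perfect cube, so E-series; the 4-jet and mu = 6 give E_6.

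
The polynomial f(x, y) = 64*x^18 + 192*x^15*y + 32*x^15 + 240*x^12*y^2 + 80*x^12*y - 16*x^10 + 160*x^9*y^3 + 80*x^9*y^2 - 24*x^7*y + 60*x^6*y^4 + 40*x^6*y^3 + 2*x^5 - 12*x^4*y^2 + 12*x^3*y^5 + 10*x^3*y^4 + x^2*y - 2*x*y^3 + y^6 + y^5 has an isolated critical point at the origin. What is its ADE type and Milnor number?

Type D7, Milnor number mu = 7.

The Hessian of f at 0 has rank 0. Corank 2; j^3 = x^2*y has shape L^2 M (L != M), so D-series; mu = 7 gives D_7.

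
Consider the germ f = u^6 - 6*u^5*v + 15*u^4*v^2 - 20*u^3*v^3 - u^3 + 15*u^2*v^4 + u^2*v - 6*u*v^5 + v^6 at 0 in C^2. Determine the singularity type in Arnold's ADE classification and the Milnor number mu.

Type D_{7}, Milnor number mu = 7.

The Hessian of f at 0 is [[0, 0], [0, 0]] with rank 0, so corank 2. A Groebner basis of the Jacobian ideal J(f) in C{u,v} is {u*v/6 + v^5, u*v^2, u^2 - u*v}; counting standard monomials gives mu = 7. Corank 2; j^3 = -u^2*(u - v) has shape L^2 M (L != M), so D-series; mu = 7 gives D_7.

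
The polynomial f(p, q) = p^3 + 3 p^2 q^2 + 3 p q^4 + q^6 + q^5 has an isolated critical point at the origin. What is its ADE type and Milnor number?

The Hessian of f at 0 has rank 0. Corank 2; j^3 = p^3 is a perfect cube, so E-series; the 5-jet and mu = 8 give E_8.

Type E8, Milnor number mu = 8.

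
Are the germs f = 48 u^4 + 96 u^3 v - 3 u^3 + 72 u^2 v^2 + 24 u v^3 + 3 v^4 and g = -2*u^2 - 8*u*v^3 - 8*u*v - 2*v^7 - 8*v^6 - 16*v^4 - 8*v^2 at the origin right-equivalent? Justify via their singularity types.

No.

The Hessian of f at 0 has rank 0. Corank 2; j^3 = -3*u^3 is a perfect cube, so E-series; the 4-jet and mu = 6 give E_6. The Hessian of g at 0 has rank 1. Corank 1: A-series; mu = 6 gives A_6. f is E_6 but g is A_6, hence not right-equivalent.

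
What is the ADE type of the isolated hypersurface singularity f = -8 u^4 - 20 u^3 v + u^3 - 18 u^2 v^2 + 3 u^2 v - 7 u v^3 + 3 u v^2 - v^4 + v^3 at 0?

E7

The Hessian of f at 0 is [[0, 0], [0, 0]] with rank 0, so corank 2. A Groebner basis of the Jacobian ideal J(f) in C{u,v} is {3*u^2/4 + 3*u*v/2 + v^4 + v^3/4 + 3*v^2/4, u^3 - 9*u^2/4 - 9*u*v/2 + v^3/4 - 9*v^2/4, u^2*v + 7*u^2/4 + 7*u*v/2 - 5*v^3/12 + 7*v^2/4, -u^2 + u*v^2 - 2*u*v + 2*v^3/3 - v^2}; counting standard monomials gives mu = 7. Corank 2; j^3 = (u + v)^3 is a perfect cube, so E-series; the 4-jet and mu = 7 give E_7.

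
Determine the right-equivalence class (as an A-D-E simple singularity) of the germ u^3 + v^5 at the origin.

The Hessian of f at 0 has rank 0. Corank 2; j^3 = u^3 is a perfect cube, so E-series; the 5-jet and mu = 8 give E_8.

E_8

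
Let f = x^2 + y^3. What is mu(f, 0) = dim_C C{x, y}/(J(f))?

2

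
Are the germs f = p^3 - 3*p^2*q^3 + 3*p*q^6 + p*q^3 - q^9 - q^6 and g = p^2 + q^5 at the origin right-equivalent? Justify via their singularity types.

The Hessian of f at 0 has rank 0. Corank 2; j^3 = p^3 is a perfect cube, so E-series; the 4-jet and mu = 7 give E_7. The Hessian of g at 0 has rank 1. Corank 1: A-series; mu = 4 gives A_4. f is E_7 but g is A_4, hence not right-equivalent.

No.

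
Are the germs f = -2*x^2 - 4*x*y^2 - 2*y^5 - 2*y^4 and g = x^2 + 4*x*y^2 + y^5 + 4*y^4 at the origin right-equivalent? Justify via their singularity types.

The Hessian of f at 0 is [[-4, 0], [0, 0]] with rank 1, so corank 1. A Groebner basis of the Jacobian ideal J(f) in C{x,y} is {x^2, x + y^2}; counting standard monomials gives mu = 4. Corank 1: A-series; mu = 4 gives A_4. The Hessian of g at 0 is [[2, 0], [0, 0]] with rank 1, so corank 1. A Groebner basis of the Jacobian ideal J(g) in C{x,y} is {x^2, x/2 + y^2}; counting standard monomials gives mu = 4. Corank 1: A-series; mu = 4 gives A_4. Both have type A_4, hence right-equivalent.

Yes.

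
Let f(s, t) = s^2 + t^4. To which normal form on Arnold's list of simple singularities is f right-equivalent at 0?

A3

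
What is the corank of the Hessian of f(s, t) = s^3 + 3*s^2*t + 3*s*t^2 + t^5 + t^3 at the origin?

Hessian at 0 has rank 0.

2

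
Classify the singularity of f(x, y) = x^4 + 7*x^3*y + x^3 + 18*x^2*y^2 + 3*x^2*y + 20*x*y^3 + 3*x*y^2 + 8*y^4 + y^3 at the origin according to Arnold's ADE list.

E_7

The Hessian of f at 0 has rank 0. Corank 2; j^3 = (x + y)^3 is a perfect cube, so E-series; the 4-jet and mu = 7 give E_7.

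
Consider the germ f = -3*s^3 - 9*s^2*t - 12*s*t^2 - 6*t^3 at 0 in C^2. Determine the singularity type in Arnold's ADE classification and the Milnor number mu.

The Hessian of f at 0 has rank 0. Corank 2; j^3 = -3*(s + t)*(s^2 + 2*s*t + 2*t^2) splits into three distinct lines over C (the quadratic factor has nonzero discriminant), so D_4.

Type D_4, Milnor number mu = 4.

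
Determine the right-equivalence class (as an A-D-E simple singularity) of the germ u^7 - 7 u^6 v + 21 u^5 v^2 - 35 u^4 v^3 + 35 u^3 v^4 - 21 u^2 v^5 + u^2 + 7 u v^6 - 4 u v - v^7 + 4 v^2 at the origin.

The Hessian of f at 0 is [[2, -4], [-4, 8]] with rank 1, so corank 1. A Groebner basis of the Jacobian ideal J(f) in C{u,v} is {v^6, u - 2*v}; counting standard monomials gives mu = 6. Corank 1: A-series; mu = 6 gives A_6.

A6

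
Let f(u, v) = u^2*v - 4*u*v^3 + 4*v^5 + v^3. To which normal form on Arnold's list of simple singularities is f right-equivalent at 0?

D_{4}

The Hessian of f at 0 has rank 0. Corank 2; j^3 = v*(u^2 + v^2) splits into three distinct lines over C (the quadratic factor has nonzero discriminant), so D_4.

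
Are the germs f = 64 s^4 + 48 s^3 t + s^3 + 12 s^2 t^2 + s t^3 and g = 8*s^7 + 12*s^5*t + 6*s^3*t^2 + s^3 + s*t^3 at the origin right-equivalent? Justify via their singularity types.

The Hessian of f at 0 has rank 0. Corank 2; j^3 = s^3 is a perfect cube, so E-series; the 4-jet and mu = 7 give E_7. The Hessian of g at 0 has rank 0. Corank 2; j^3 = s^3 is a perfect cube, so E-series; the 4-jet and mu = 7 give E_7. Both have type E_7, hence right-equivalent.

Yes.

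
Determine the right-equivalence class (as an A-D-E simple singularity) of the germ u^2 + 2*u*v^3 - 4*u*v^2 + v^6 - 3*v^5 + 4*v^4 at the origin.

The Hessian of f at 0 has rank 1. Corank 1: A-series; mu = 4 gives A_4.

A_{4}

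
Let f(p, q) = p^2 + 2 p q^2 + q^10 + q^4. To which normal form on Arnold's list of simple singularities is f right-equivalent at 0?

The Hessian of f at 0 is [[2, 0], [0, 0]] with rank 1, so corank 1. A Groebner basis of the Jacobian ideal J(f) in C{p,q} is {p^5, p^4*q, p + q^2}; counting standard monomials gives mu = 9. Corank 1: A-series; mu = 9 gives A_9.

A_9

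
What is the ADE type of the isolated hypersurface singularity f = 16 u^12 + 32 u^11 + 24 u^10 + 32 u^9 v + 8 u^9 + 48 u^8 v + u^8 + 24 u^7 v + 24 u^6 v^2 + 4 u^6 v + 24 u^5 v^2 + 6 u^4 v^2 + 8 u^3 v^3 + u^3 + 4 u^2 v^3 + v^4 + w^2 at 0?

E_6

The Hessian of f at 0 has rank 1. Corank 2; j^3 = u^3 is a perfect cube, so E-series; the 4-jet and mu = 6 give E_6.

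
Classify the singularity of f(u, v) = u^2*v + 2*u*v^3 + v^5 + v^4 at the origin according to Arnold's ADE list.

D_5

The Hessian of f at 0 is [[0, 0], [0, 0]] with rank 0, so corank 2. A Groebner basis of the Jacobian ideal J(f) in C{u,v} is {u*v^2, u*v + v^3, u^2 - 4*u*v}; counting standard monomials gives mu = 5. Corank 2; j^3 = u^2*v has shape L^2 M (L != M), so D-series; mu = 5 gives D_5.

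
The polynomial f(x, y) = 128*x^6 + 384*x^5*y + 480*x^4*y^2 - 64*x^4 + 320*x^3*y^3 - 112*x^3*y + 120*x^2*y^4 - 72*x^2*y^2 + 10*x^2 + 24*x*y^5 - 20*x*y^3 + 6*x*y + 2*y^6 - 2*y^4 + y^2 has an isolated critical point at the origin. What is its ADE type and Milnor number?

The Hessian of f at 0 has rank 2. Corank 0: nondegenerate Morse point, so A_1.

Type A_{1}, Milnor number mu = 1.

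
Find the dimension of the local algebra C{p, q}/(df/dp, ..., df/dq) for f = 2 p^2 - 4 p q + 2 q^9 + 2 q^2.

8

The Hessian of f at 0 has rank 1. Corank 1: A-series; mu = 8 gives A_8.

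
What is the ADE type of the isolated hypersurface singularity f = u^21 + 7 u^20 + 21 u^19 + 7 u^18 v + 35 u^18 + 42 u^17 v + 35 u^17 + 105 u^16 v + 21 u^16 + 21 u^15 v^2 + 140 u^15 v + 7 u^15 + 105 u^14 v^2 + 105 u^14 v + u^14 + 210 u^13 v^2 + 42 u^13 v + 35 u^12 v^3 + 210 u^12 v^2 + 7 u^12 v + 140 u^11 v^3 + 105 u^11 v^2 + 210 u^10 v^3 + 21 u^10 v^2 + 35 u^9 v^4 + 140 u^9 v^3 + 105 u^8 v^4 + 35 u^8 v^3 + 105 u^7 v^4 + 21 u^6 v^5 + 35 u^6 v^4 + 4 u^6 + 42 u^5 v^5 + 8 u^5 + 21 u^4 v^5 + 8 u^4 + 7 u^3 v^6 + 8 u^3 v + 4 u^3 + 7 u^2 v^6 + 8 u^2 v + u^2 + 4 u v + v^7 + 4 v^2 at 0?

A_6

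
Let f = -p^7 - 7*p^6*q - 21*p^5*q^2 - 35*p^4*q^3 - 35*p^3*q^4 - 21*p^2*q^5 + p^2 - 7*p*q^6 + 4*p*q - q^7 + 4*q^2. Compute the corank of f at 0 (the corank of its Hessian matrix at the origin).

1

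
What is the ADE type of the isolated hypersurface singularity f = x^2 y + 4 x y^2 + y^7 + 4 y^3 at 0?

D8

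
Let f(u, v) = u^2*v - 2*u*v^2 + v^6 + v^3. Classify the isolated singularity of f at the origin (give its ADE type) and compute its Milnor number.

Type D_7, Milnor number mu = 7.

The Hessian of f at 0 has rank 0. Corank 2; j^3 = v*(u - v)^2 has shape L^2 M (L != M), so D-series; mu = 7 gives D_7.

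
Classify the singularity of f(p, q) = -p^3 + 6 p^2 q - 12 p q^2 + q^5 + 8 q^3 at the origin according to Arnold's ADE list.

E8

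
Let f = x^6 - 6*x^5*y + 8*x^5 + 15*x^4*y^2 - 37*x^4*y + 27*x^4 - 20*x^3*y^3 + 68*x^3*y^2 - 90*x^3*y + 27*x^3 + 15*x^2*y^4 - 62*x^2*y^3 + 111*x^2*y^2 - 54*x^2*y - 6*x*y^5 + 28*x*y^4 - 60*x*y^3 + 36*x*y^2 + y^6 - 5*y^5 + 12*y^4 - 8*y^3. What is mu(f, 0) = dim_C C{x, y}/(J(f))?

8

The Hessian of f at 0 has rank 0. Corank 2; j^3 = (3*x - 2*y)^3 is a perfect cube, so E-series; the 5-jet and mu = 8 give E_8.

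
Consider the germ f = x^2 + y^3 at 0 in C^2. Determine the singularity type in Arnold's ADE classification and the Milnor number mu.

Type A_2, Milnor number mu = 2.

The Hessian of f at 0 has rank 1. Corank 1: A-series; mu = 2 gives A_2.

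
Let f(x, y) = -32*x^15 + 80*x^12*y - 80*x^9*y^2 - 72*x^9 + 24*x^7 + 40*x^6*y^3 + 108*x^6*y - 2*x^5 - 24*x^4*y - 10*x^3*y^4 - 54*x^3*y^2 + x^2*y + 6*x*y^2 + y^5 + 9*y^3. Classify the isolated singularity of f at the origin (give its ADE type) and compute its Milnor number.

Type D_{6}, Milnor number mu = 6.

The Hessian of f at 0 has rank 0. Corank 2; j^3 = y*(x + 3*y)^2 has shape L^2 M (L != M), so D-series; mu = 6 gives D_6.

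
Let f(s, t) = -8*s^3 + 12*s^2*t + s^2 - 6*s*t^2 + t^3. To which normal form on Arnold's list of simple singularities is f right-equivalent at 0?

The Hessian of f at 0 has rank 1. Corank 1: A-series; mu = 2 gives A_2.

A_2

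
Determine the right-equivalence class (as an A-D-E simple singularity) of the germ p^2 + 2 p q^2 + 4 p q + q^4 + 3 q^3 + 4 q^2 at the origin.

The Hessian of f at 0 has rank 1. Corank 1: A-series; mu = 2 gives A_2.

A_2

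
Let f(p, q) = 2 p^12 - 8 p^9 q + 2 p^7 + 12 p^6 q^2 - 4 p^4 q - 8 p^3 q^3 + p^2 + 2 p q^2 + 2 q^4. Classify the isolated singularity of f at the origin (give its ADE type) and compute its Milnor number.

Type A_{3}, Milnor number mu = 3.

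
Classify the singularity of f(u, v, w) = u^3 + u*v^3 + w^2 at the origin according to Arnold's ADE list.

E7

The Hessian of f at 0 has rank 1. Corank 2; j^3 = u^3 is a perfect cube, so E-series; the 4-jet and mu = 7 give E_7.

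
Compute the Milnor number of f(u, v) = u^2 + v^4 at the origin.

3

The Hessian of f at 0 has rank 1. Corank 1: A-series; mu = 3 gives A_3.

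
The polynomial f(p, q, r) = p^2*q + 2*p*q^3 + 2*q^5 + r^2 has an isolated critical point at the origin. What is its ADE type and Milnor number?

The Hessian of f at 0 has rank 1. Corank 2; j^3 = p^2*q has shape L^2 M (L != M), so D-series; mu = 6 gives D_6.

Type D_{6}, Milnor number mu = 6.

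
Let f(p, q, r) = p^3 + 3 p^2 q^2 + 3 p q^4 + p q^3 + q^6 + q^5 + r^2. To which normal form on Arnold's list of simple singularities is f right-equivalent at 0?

E_7

The Hessian of f at 0 has rank 1. Corank 2; j^3 = p^3 is a perfect cube, so E-series; the 4-jet and mu = 7 give E_7.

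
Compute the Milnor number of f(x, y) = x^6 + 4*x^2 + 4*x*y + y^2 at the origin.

The Hessian of f at 0 is [[8, 4], [4, 2]] with rank 1, so corank 1. A Groebner basis of the Jacobian ideal J(f) in C{x,y} is {y^5, x + y/2}; counting standard monomials gives mu = 5. Corank 1: A-series; mu = 5 gives A_5.

5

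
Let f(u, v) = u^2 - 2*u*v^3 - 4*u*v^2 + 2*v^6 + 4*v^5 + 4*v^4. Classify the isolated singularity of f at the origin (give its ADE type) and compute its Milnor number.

Type A5, Milnor number mu = 5.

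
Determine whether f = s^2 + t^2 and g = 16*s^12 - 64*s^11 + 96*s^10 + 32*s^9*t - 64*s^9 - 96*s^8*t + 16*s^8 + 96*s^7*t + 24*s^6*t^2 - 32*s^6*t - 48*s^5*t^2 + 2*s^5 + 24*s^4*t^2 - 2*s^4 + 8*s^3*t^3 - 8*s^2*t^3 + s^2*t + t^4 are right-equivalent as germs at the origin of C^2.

No.

The Hessian of f at 0 has rank 2. Corank 0: nondegenerate Morse point, so A_1. The Hessian of g at 0 has rank 0. Corank 2; j^3 = s^2*t has shape L^2 M (L != M), so D-series; mu = 5 gives D_5. f is A_1 but g is D_5, hence not right-equivalent.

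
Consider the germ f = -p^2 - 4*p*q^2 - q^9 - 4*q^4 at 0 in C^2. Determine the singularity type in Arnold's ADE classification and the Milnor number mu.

The Hessian of f at 0 is [[-2, 0], [0, 0]] with rank 1, so corank 1. A Groebner basis of the Jacobian ideal J(f) in C{p,q} is {p^4, p/2 + q^2}; counting standard monomials gives mu = 8. Corank 1: A-series; mu = 8 gives A_8.

Type A8, Milnor number mu = 8.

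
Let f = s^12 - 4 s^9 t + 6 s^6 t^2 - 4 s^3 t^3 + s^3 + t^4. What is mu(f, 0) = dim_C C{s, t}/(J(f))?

The Hessian of f at 0 has rank 0. Corank 2; j^3 = s^3 is a perfect cube, so E-series; the 4-jet and mu = 6 give E_6.

6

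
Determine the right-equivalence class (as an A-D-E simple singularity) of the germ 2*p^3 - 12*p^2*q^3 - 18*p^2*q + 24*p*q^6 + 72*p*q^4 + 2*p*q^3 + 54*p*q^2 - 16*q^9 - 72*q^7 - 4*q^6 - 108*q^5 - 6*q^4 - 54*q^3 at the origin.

E7

The Hessian of f at 0 has rank 0. Corank 2; j^3 = 2*(p - 3*q)^3 is a perfect cube, so E-series; the 4-jet and mu = 7 give E_7.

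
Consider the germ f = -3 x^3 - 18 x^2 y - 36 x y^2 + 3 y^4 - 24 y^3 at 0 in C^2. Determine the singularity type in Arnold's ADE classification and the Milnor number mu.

The Hessian of f at 0 has rank 0. Corank 2; j^3 = -3*(x + 2*y)^3 is a perfect cube, so E-series; the 4-jet and mu = 6 give E_6.

Type E_{6}, Milnor number mu = 6.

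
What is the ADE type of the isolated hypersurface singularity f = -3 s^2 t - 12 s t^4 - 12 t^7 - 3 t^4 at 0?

D_{5}

The Hessian of f at 0 is [[0, 0], [0, 0]] with rank 0, so corank 2. A Groebner basis of the Jacobian ideal J(f) in C{s,t} is {s^3, s^2/4 + t^3, s*t}; counting standard monomials gives mu = 5. Corank 2; j^3 = -3*s^2*t has shape L^2 M (L != M), so D-series; mu = 5 gives D_5.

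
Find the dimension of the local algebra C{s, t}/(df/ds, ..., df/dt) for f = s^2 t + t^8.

9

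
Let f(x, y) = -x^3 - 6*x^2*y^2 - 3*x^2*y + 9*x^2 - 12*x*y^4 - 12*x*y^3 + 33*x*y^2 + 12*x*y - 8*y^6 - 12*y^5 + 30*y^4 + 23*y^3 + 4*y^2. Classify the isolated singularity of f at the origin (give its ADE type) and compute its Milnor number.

Type A_{2}, Milnor number mu = 2.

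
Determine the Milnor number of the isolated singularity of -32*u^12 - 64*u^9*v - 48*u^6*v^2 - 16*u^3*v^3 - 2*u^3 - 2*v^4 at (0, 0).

6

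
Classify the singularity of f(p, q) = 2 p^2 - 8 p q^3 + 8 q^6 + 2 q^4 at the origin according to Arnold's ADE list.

A_3

The Hessian of f at 0 has rank 1. Corank 1: A-series; mu = 3 gives A_3.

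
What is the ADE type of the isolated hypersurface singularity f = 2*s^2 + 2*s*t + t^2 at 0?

A_{1}

The Hessian of f at 0 is [[4, 2], [2, 2]] with rank 2, so corank 0. A Groebner basis of the Jacobian ideal J(f) in C{s,t} is {s, t}; counting standard monomials gives mu = 1. Corank 0: nondegenerate Morse point, so A_1.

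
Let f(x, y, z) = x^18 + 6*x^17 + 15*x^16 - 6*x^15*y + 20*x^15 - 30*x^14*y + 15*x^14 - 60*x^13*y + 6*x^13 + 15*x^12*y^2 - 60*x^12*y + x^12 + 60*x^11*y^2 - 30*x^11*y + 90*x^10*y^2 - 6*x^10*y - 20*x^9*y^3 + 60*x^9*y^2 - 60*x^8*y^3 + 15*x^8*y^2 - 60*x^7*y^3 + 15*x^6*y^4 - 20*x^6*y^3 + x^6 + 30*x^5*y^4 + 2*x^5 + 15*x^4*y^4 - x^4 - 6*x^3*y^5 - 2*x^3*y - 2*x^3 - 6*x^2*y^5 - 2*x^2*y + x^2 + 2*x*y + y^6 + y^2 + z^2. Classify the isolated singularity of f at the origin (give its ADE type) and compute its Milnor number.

Type A5, Milnor number mu = 5.

The Hessian of f at 0 has rank 2. Corank 1: A-series; mu = 5 gives A_5.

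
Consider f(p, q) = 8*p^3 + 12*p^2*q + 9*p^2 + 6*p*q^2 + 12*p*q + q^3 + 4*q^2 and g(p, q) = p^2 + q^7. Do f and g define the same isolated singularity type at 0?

No.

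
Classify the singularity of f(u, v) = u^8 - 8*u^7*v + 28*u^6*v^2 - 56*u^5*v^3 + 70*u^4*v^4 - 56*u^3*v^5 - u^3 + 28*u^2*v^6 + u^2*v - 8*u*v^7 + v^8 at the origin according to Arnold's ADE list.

D9

The Hessian of f at 0 has rank 0. Corank 2; j^3 = -u^2*(u - v) has shape L^2 M (L != M), so D-series; mu = 9 gives D_9.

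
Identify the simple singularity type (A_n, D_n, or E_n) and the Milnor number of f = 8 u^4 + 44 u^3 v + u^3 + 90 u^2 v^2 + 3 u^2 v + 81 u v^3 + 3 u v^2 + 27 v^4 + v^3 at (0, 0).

Type E_{7}, Milnor number mu = 7.

The Hessian of f at 0 has rank 0. Corank 2; j^3 = (u + v)^3 is a perfect cube, so E-series; the 4-jet and mu = 7 give E_7.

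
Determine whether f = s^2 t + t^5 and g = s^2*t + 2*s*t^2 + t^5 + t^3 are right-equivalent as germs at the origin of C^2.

Yes.

The Hessian of f at 0 has rank 0. Corank 2; j^3 = s^2*t has shape L^2 M (L != M), so D-series; mu = 6 gives D_6. The Hessian of g at 0 has rank 0. Corank 2; j^3 = t*(s + t)^2 has shape L^2 M (L != M), so D-series; mu = 6 gives D_6. Both have type D_6, hence right-equivalent.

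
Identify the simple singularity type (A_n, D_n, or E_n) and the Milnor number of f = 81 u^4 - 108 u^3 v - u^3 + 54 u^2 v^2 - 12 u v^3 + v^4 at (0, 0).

The Hessian of f at 0 is [[0, 0], [0, 0]] with rank 0, so corank 2. A Groebner basis of the Jacobian ideal J(f) in C{u,v} is {v^4, u*v^2 - v^3/9, u^2}; counting standard monomials gives mu = 6. Corank 2; j^3 = -u^3 is a perfect cube, so E-series; the 4-jet and mu = 6 give E_6.

Type E_{6}, Milnor number mu = 6.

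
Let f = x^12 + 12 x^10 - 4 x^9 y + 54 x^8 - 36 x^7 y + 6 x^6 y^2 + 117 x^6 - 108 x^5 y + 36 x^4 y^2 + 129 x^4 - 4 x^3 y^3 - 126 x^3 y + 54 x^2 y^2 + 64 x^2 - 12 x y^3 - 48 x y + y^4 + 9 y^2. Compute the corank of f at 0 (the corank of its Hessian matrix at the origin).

Hessian at 0 has rank 1.

1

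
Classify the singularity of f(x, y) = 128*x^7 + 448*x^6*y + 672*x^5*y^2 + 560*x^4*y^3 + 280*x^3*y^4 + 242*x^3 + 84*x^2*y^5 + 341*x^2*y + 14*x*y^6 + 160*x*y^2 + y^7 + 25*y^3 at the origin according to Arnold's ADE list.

D_{8}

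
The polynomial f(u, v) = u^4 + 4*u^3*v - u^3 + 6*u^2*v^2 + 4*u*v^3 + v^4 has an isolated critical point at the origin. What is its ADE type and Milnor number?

The Hessian of f at 0 is [[0, 0], [0, 0]] with rank 0, so corank 2. A Groebner basis of the Jacobian ideal J(f) in C{u,v} is {v^4, u*v^2 + v^3/3, u^2}; counting standard monomials gives mu = 6. Corank 2; j^3 = -u^3 is a perfect cube, so E-series; the 4-jet and mu = 6 give E_6.

Type E_{6}, Milnor number mu = 6.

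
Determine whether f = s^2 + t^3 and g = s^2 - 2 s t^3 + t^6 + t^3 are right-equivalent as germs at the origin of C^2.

Yes.

The Hessian of f at 0 is [[2, 0], [0, 0]] with rank 1, so corank 1. A Groebner basis of the Jacobian ideal J(f) in C{s,t} is {t^2, s}; counting standard monomials gives mu = 2. Corank 1: A-series; mu = 2 gives A_2. The Hessian of g at 0 is [[2, 0], [0, 0]] with rank 1, so corank 1. A Groebner basis of the Jacobian ideal J(g) in C{s,t} is {t^2, s}; counting standard monomials gives mu = 2. Corank 1: A-series; mu = 2 gives A_2. Both have type A_2, hence right-equivalent.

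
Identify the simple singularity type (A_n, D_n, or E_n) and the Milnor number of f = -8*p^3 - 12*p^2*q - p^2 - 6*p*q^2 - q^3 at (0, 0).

The Hessian of f at 0 has rank 1. Corank 1: A-series; mu = 2 gives A_2.

Type A_2, Milnor number mu = 2.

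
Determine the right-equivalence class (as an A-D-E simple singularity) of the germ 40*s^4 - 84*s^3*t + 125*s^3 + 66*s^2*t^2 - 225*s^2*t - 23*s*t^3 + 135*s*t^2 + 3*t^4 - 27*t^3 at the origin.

E7

The Hessian of f at 0 has rank 0. Corank 2; j^3 = (5*s - 3*t)^3 is a perfect cube, so E-series; the 4-jet and mu = 7 give E_7.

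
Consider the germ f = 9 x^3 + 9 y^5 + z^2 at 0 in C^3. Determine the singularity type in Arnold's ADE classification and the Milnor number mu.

The Hessian of f at 0 has rank 1. Corank 2; j^3 = 9*x^3 is a perfect cube, so E-series; the 5-jet and mu = 8 give E_8.

Type E8, Milnor number mu = 8.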